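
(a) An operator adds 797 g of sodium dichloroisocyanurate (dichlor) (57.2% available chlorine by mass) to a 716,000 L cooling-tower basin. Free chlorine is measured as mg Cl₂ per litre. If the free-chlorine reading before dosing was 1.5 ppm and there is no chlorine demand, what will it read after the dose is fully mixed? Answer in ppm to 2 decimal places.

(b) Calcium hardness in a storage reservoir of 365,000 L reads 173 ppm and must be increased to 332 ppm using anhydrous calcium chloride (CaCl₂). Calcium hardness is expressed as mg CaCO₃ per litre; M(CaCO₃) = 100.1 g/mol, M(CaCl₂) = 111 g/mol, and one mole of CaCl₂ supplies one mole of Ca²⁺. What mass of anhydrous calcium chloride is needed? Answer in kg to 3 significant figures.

(a) Available chlorine delivered: 797 g × 0.572 = 455.9 g as Cl₂.
(a) Concentration rise: 455.9 g / 716,000 L = 0.6367 mg/L = 0.64 ppm.
(a) Final FC: 1.5 + 0.64 = 2.14 ppm.

(b) Hardness to add: (332 − 173) = 159 mg/L as CaCO₃ × 365,000 L = 58,040 g as CaCO₃.
(b) Moles of Ca²⁺ (1 mol Ca²⁺ ≡ 1 mol CaCO₃): 58,040 / 100.1 g/mol = 579.8 mol.
(b) Mass of CaCl₂: 579.8 × 111 = 64,350 g.

(a) 2.14 ppm; (b) 64.4 kg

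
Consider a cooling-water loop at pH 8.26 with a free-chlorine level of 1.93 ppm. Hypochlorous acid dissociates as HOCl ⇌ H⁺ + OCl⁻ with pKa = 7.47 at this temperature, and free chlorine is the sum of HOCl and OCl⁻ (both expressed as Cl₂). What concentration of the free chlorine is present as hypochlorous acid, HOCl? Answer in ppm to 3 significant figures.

0.269 ppm

[OCl⁻]/[HOCl] = 10^(pH − pKa) = 10^(8.26 − 7.47) = 10^0.79 = 6.166.
Fraction as HOCl = 1 / (1 + 6.166) = 0.1395.
HOCl = 0.1395 × 1.93 ppm = 0.2693 ppm.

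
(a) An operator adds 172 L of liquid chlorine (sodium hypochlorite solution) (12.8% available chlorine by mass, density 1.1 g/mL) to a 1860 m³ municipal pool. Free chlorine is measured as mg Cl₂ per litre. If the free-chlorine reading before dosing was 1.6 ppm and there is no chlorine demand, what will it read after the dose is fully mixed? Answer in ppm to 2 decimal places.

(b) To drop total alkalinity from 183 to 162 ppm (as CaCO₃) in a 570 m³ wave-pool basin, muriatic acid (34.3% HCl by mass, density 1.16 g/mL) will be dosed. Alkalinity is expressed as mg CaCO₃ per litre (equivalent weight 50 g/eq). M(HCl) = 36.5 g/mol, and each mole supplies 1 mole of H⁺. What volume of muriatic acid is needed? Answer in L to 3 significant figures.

(a) Volume: 1860 m³ = 1,860,000 L.
(a) Mass of solution: 172 L × 1000 mL/L × 1.1 g/mL = 189,200 g.
(a) Available chlorine delivered: 189,200 g × 0.128 = 24,220 g as Cl₂.
(a) Concentration rise: 24,220 g / 1,860,000 L = 13.02 mg/L = 13.02 ppm.
(a) Final FC: 1.6 + 13.02 = 14.62 ppm.

(b) Volume: 570 m³ = 570,000 L.
(b) Alkalinity to neutralize: (183 − 162) = 21 mg/L as CaCO₃ × 570,000 L = 11,970 g as CaCO₃.
(b) Equivalents of H⁺ required: 11,970 ÷ 50 g/eq = 239.4 eq = 239.4 mol HCl.
(b) Mass of HCl: 239.4 × 36.5 = 8738 g.
(b) Mass of 34.3% solution: 8738 / 0.343 = 25,480 g.
(b) Volume: 25,480 g ÷ 1.16 g/mL = 21,960 mL.

(a) 14.62 ppm; (b) 22.0 L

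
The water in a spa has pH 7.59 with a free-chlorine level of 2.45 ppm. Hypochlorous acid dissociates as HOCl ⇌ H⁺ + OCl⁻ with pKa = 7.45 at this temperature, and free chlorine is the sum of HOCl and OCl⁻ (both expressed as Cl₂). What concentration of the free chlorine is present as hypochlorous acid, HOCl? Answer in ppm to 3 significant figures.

[OCl⁻]/[HOCl] = 10^(pH − pKa) = 10^(7.59 − 7.45) = 10^0.14 = 1.38.
Fraction as HOCl = 1 / (1 + 1.38) = 0.4201.
HOCl = 0.4201 × 2.45 ppm = 1.029 ppm.

1.03 ppm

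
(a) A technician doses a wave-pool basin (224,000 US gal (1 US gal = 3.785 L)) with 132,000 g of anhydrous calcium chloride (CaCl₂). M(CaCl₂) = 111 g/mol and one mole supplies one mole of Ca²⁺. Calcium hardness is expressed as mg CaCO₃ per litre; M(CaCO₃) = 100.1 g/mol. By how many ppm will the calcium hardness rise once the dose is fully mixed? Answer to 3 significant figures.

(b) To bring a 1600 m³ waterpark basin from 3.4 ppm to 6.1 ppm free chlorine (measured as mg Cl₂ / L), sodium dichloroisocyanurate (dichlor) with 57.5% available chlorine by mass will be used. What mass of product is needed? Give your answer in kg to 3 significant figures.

(a) 140 ppm; (b) 7.51 kg

(a) Volume: 224,000 US gal × 3.785 L/gal = 847,840 L.
(a) Moles of Ca²⁺: 132,000 g ÷ 111 g/mol = 1189 mol.
(a) As CaCO₃: 1189 mol × 100.1 g/mol = 119,000 g.
(a) Rise: 119,000 g / 847,840 L × 1000 = 140.4 mg/L.

(b) Volume: 1600 m³ = 1,600,000 L.
(b) Chlorine deficit: 6.1 − 3.4 = 2.7 ppm = 2.7 mg/L as Cl₂.
(b) Cl₂ equivalent needed: 2.7 mg/L × 1,600,000 L = 4,320,000 mg = 4320 g.
(b) Product at 57.5% available chlorine: 4320 / 0.575 = 7513 g.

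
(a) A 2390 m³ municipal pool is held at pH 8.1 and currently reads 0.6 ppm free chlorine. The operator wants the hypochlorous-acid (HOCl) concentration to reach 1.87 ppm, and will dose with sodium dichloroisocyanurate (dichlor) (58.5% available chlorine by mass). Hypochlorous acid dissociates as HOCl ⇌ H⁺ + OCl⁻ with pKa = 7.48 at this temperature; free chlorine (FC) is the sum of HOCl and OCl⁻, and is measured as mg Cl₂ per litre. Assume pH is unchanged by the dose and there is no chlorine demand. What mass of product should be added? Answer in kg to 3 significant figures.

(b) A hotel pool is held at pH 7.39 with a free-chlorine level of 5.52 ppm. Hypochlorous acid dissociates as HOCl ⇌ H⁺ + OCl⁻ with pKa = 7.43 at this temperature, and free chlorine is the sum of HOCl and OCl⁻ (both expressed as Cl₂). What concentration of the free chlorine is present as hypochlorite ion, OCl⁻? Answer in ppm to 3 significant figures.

(a) Volume: 2390 m³ = 2,390,000 L.
(a) [OCl⁻]/[HOCl] = 10^(pH − pKa) = 10^(8.1 − 7.48) = 4.169; fraction as HOCl = 1/(1 + 4.169) = 0.1935.
(a) Free chlorine required for 1.87 ppm HOCl: 1.87 / 0.1935 = 9.665 ppm.
(a) FC to add: 9.665 − 0.6 = 9.065 mg/L as Cl₂.
(a) Cl₂ equivalent: 9.065 mg/L × 2,390,000 L = 21,670 g.
(a) Product at 58.5% available Cl: 21,670 / 0.585 = 37,040 g.

(b) [OCl⁻]/[HOCl] = 10^(pH − pKa) = 10^(7.39 − 7.43) = 10^-0.04 = 0.912.
(b) Fraction as HOCl = 1 / (1 + 0.912) = 0.523.
(b) OCl⁻ = (1 − 0.523) × 5.52 ppm = 2.633 ppm.

(a) 37.0 kg; (b) 2.63 ppm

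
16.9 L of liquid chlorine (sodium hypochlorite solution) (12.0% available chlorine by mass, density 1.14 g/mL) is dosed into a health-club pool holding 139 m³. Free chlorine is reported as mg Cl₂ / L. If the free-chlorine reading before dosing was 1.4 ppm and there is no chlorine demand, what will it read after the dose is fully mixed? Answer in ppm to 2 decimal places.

Volume: 139 m³ = 139,000 L.
Mass of solution: 16.9 L × 1000 mL/L × 1.14 g/mL = 19,270 g.
Available chlorine delivered: 19,270 g × 0.12 = 2312 g as Cl₂.
Concentration rise: 2312 g / 139,000 L = 16.63 mg/L = 16.63 ppm.
Final FC: 1.4 + 16.63 = 18.03 ppm.

18.03 ppm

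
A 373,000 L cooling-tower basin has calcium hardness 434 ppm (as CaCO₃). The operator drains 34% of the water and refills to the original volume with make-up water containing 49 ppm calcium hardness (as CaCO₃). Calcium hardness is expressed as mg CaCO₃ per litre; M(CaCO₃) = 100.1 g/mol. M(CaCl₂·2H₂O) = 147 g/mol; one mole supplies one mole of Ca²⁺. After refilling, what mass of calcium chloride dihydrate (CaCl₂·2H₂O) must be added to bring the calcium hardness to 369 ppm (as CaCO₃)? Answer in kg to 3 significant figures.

After draining 34% and refilling: 434 × 0.66 + 49 × 0.34 = 303.1 ppm.
Deficit to target: 369 − 303.1 = 65.9 mg/L.
As CaCO₃: 65.9 mg/L × 373,000 L = 24,580 g; ÷ 100.1 = 245.6 mol Ca²⁺.
Mass: 245.6 × 147 = 36,100 g.

36.1 kg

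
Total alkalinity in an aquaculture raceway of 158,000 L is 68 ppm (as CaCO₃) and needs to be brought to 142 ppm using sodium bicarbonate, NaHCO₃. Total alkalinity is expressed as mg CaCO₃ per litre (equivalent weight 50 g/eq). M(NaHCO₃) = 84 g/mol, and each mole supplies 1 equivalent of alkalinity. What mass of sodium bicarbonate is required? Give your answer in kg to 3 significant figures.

Alkalinity to add: (142 − 68) = 74 mg/L as CaCO₃ × 158,000 L = 11,690 g as CaCO₃.
Equivalents: 11,690 g ÷ 50 g/eq = 233.8 eq.
NaHCO₃ supplies 1 eq per mole → 233.8 mol.
Mass: 233.8 mol × 84 g/mol = 19,640 g.

19.6 kg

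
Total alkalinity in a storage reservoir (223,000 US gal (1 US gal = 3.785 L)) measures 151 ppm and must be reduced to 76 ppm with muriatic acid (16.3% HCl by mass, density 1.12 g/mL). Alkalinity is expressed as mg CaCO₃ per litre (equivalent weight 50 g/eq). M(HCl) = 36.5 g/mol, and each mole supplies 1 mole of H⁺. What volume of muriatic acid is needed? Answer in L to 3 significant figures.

Volume: 223,000 US gal × 3.785 L/gal = 844,055 L.
Alkalinity to neutralize: (151 − 76) = 75 mg/L as CaCO₃ × 844,055 L = 63,300 g as CaCO₃.
Equivalents of H⁺ required: 63,300 ÷ 50 g/eq = 1266 eq = 1266 mol HCl.
Mass of HCl: 1266 × 36.5 = 46,210 g.
Mass of 16.3% solution: 46,210 / 0.163 = 283,500 g.
Volume: 283,500 g ÷ 1.12 g/mL = 253,100 mL.

253 L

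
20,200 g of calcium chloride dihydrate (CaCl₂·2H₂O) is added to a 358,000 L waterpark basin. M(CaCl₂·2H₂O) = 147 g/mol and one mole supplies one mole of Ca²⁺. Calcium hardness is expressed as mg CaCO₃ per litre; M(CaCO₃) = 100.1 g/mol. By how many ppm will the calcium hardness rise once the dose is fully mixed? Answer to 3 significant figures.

Moles of Ca²⁺: 20,200 g ÷ 147 g/mol = 137.4 mol.
As CaCO₃: 137.4 mol × 100.1 g/mol = 13,760 g.
Rise: 13,760 g / 358,000 L × 1000 = 38.42 mg/L.

38.4 ppm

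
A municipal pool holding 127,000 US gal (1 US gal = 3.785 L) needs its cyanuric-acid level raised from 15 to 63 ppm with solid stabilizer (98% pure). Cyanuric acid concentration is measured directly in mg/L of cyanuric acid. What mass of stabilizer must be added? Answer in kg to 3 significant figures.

23.5 kg

Volume: 127,000 US gal × 3.785 L/gal = 480,695 L.
CYA to add: (63 − 15) = 48 mg/L × 480,695 L = 23,070 g cyanuric acid.
At 98% purity: 23,070 / 0.98 = 23,540 g product.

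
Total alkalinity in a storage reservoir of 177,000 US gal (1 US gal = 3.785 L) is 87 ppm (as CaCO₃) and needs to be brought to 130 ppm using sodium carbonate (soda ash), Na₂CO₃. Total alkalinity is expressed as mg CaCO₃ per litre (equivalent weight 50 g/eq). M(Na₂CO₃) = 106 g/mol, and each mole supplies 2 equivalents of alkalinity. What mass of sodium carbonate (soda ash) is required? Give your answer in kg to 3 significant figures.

30.5 kg

Volume: 177,000 US gal × 3.785 L/gal = 669,945 L.
Alkalinity to add: (130 − 87) = 43 mg/L as CaCO₃ × 669,945 L = 28,810 g as CaCO₃.
Equivalents: 28,810 g ÷ 50 g/eq = 576.2 eq.
Each mole of Na₂CO₃ supplies 2 eq, so 576.2 / 2 = 288.1 mol.
Mass: 288.1 mol × 106 g/mol = 30,540 g.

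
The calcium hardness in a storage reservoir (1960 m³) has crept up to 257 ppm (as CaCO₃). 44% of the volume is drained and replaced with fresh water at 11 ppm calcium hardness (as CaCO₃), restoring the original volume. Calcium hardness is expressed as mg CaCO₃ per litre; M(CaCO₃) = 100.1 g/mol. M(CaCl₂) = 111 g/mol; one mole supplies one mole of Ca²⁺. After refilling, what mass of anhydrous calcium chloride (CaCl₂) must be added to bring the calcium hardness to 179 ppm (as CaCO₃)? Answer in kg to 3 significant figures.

65.7 kg

Volume: 1960 m³ = 1,960,000 L.
After draining 44% and refilling: 257 × 0.56 + 11 × 0.44 = 148.76 ppm.
Deficit to target: 179 − 148.76 = 30.24 mg/L.
As CaCO₃: 30.24 mg/L × 1,960,000 L = 59,270 g; ÷ 100.1 = 592.1 mol Ca²⁺.
Mass: 592.1 × 111 = 65,720 g.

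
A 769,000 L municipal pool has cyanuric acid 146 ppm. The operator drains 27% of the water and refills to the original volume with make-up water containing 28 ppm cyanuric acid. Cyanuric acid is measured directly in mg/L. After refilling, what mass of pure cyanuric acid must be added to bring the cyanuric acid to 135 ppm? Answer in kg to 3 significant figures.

After draining 27% and refilling: 146 × 0.73 + 28 × 0.27 = 114.14 ppm.
Deficit to target: 135 − 114.14 = 20.86 mg/L.
Mass: 20.86 mg/L × 769,000 L = 16,040 g cyanuric acid.

16.0 kg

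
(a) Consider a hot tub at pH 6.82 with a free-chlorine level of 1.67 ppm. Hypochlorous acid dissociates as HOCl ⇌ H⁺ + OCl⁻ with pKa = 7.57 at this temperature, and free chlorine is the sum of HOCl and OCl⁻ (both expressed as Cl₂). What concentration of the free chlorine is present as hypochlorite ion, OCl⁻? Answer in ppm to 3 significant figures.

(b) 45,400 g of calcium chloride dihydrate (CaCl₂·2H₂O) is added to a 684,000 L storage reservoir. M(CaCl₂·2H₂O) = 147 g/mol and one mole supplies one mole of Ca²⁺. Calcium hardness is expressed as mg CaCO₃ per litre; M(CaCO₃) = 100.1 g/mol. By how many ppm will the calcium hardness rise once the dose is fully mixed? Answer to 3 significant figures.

(a) 0.252 ppm; (b) 45.2 ppm

(a) [OCl⁻]/[HOCl] = 10^(pH − pKa) = 10^(6.82 − 7.57) = 10^-0.75 = 0.1778.
(a) Fraction as HOCl = 1 / (1 + 0.1778) = 0.849.
(a) OCl⁻ = (1 − 0.849) × 1.67 ppm = 0.2521 ppm.

(b) Moles of Ca²⁺: 45,400 g ÷ 147 g/mol = 308.8 mol.
(b) As CaCO₃: 308.8 mol × 100.1 g/mol = 30,920 g.
(b) Rise: 30,920 g / 684,000 L × 1000 = 45.2 mg/L.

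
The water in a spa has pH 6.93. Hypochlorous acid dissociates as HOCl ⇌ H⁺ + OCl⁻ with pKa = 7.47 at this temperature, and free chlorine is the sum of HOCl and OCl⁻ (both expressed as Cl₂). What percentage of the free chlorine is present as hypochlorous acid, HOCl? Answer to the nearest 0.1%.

77.6%

[OCl⁻]/[HOCl] = 10^(pH − pKa) = 10^(6.93 − 7.47) = 10^-0.54 = 0.2884.
Fraction as HOCl = 1 / (1 + 0.2884) = 0.7762.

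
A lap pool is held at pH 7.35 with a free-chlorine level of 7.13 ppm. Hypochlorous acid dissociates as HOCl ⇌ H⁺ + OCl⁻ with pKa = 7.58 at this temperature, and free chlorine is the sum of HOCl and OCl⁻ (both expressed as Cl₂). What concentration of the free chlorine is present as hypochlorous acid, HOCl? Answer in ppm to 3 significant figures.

[OCl⁻]/[HOCl] = 10^(pH − pKa) = 10^(7.35 − 7.58) = 10^-0.23 = 0.5888.
Fraction as HOCl = 1 / (1 + 0.5888) = 0.6294.
HOCl = 0.6294 × 7.13 ppm = 4.488 ppm.

4.49 ppm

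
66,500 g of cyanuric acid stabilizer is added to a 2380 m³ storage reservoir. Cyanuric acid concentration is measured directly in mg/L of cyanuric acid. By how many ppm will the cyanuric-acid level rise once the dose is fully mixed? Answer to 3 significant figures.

Volume: 2380 m³ = 2,380,000 L.
Rise: 66,500 g / 2,380,000 L × 1000 = 27.94 mg/L.

27.9 ppm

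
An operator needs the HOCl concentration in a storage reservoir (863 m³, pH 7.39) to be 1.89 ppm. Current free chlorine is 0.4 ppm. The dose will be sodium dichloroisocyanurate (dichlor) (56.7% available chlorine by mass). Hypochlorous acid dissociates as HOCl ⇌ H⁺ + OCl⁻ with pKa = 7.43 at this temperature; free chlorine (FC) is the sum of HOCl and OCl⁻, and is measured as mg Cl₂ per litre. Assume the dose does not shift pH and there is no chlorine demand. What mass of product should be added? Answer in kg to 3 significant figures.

Volume: 863 m³ = 863,000 L.
[OCl⁻]/[HOCl] = 10^(pH − pKa) = 10^(7.39 − 7.43) = 0.912; fraction as HOCl = 1/(1 + 0.912) = 0.523.
Free chlorine required for 1.89 ppm HOCl: 1.89 / 0.523 = 3.614 ppm.
FC to add: 3.614 − 0.4 = 3.214 mg/L as Cl₂.
Cl₂ equivalent: 3.214 mg/L × 863,000 L = 2773 g.
Product at 56.7% available Cl: 2773 / 0.567 = 4891 g.

4.89 kg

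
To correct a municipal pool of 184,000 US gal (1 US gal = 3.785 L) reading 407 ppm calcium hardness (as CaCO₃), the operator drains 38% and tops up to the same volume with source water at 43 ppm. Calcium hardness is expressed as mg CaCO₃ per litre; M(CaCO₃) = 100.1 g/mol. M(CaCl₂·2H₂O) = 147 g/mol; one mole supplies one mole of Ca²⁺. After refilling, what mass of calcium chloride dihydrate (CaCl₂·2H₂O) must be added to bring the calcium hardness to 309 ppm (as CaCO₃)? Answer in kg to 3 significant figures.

41.2 kg

Volume: 184,000 US gal × 3.785 L/gal = 696,440 L.
After draining 38% and refilling: 407 × 0.62 + 43 × 0.38 = 268.68 ppm.
Deficit to target: 309 − 268.68 = 40.32 mg/L.
As CaCO₃: 40.32 mg/L × 696,440 L = 28,080 g; ÷ 100.1 = 280.5 mol Ca²⁺.
Mass: 280.5 × 147 = 41,240 g.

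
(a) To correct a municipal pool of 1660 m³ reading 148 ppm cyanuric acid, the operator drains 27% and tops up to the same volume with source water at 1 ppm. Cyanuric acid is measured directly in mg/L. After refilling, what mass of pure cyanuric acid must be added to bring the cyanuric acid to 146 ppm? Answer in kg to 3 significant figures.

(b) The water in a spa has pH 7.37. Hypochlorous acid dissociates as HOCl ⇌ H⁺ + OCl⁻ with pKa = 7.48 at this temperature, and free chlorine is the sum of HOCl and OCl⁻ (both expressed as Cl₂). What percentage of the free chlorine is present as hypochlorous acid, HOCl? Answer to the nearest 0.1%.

(a) 62.6 kg; (b) 56.3%

(a) Volume: 1660 m³ = 1,660,000 L.
(a) After draining 27% and refilling: 148 × 0.73 + 1 × 0.27 = 108.31 ppm.
(a) Deficit to target: 146 − 108.31 = 37.69 mg/L.
(a) Mass: 37.69 mg/L × 1,660,000 L = 62,570 g cyanuric acid.

(b) [OCl⁻]/[HOCl] = 10^(pH − pKa) = 10^(7.37 − 7.48) = 10^-0.11 = 0.7762.
(b) Fraction as HOCl = 1 / (1 + 0.7762) = 0.563.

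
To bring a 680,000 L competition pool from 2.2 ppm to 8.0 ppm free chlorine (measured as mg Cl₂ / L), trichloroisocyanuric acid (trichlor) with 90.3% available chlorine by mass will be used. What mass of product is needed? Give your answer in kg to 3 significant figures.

4.37 kg

Chlorine deficit: 8.0 − 2.2 = 5.8 ppm = 5.8 mg/L as Cl₂.
Cl₂ equivalent needed: 5.8 mg/L × 680,000 L = 3,944,000 mg = 3944 g.
Product at 90.3% available chlorine: 3944 / 0.903 = 4368 g.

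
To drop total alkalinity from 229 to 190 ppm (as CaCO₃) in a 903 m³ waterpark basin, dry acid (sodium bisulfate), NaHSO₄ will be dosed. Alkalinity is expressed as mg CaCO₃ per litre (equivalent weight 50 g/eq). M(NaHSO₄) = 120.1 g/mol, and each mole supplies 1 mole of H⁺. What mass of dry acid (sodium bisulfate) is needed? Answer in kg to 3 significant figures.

84.6 kg

Volume: 903 m³ = 903,000 L.
Alkalinity to neutralize: (229 − 190) = 39 mg/L as CaCO₃ × 903,000 L = 35,220 g as CaCO₃.
Equivalents of H⁺ required: 35,220 ÷ 50 g/eq = 704.3 eq = 704.3 mol NaHSO₄.
Mass of NaHSO₄: 704.3 × 120.1 = 84,590 g.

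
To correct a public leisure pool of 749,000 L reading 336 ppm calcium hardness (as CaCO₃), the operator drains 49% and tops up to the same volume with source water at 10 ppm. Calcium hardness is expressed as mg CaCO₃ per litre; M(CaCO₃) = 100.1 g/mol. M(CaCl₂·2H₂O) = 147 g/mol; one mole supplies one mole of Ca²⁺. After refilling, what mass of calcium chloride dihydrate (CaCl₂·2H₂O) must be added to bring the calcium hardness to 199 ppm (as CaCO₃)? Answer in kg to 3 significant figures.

After draining 49% and refilling: 336 × 0.51 + 10 × 0.49 = 176.26 ppm.
Deficit to target: 199 − 176.26 = 22.74 mg/L.
As CaCO₃: 22.74 mg/L × 749,000 L = 17,030 g; ÷ 100.1 = 170.2 mol Ca²⁺.
Mass: 170.2 × 147 = 25,010 g.

25.0 kg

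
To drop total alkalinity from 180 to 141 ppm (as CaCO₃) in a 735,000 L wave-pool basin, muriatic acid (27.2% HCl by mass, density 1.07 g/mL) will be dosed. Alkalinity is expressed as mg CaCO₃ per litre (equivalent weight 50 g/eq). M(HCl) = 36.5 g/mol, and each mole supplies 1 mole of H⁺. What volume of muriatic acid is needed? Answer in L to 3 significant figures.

Alkalinity to neutralize: (180 − 141) = 39 mg/L as CaCO₃ × 735,000 L = 28,660 g as CaCO₃.
Equivalents of H⁺ required: 28,660 ÷ 50 g/eq = 573.3 eq = 573.3 mol HCl.
Mass of HCl: 573.3 × 36.5 = 20,930 g.
Mass of 27.2% solution: 20,930 / 0.272 = 76,930 g.
Volume: 76,930 g ÷ 1.07 g/mL = 71,900 mL.

71.9 L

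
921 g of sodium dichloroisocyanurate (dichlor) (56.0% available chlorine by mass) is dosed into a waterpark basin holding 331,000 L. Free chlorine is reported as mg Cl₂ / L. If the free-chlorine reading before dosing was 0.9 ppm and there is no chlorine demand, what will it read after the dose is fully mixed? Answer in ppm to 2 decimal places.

Available chlorine delivered: 921 g × 0.56 = 515.8 g as Cl₂.
Concentration rise: 515.8 g / 331,000 L = 1.558 mg/L = 1.56 ppm.
Final FC: 0.9 + 1.56 = 2.46 ppm.

2.46 ppm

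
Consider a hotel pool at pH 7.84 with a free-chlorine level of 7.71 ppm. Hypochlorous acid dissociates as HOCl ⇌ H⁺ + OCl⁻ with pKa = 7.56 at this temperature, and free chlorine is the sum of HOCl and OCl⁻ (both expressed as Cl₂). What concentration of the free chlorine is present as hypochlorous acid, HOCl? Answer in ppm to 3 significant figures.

[OCl⁻]/[HOCl] = 10^(pH − pKa) = 10^(7.84 − 7.56) = 10^0.28 = 1.905.
Fraction as HOCl = 1 / (1 + 1.905) = 0.3442.
HOCl = 0.3442 × 7.71 ppm = 2.654 ppm.

2.65 ppm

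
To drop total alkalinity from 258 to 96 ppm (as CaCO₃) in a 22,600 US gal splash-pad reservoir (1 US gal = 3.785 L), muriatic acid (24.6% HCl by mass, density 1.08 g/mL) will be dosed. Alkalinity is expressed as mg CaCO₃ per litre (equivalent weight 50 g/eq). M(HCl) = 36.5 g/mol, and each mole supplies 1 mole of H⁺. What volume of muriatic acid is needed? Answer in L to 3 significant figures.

38.1 L

Volume: 22,600 US gal × 3.785 L/gal = 85,541 L.
Alkalinity to neutralize: (258 − 96) = 162 mg/L as CaCO₃ × 85,541 L = 13,860 g as CaCO₃.
Equivalents of H⁺ required: 13,860 ÷ 50 g/eq = 277.2 eq = 277.2 mol HCl.
Mass of HCl: 277.2 × 36.5 = 10,120 g.
Mass of 24.6% solution: 10,120 / 0.246 = 41,120 g.
Volume: 41,120 g ÷ 1.08 g/mL = 38,080 mL.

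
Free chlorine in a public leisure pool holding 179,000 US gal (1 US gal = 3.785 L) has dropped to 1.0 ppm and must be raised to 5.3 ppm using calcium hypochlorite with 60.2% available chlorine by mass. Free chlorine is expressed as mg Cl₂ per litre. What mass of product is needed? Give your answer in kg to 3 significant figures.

4.84 kg

Volume: 179,000 US gal × 3.785 L/gal = 677,515 L.
Chlorine deficit: 5.3 − 1.0 = 4.3 ppm = 4.3 mg/L as Cl₂.
Cl₂ equivalent needed: 4.3 mg/L × 677,515 L = 2,913,000 mg = 2913 g.
Product at 60.2% available chlorine: 2913 / 0.602 = 4839 g.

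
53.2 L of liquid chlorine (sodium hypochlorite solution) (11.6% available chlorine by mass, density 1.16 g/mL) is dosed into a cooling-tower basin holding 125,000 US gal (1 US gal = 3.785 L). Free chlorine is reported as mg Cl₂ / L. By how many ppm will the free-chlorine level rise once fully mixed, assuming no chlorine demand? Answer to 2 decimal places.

15.13 ppm

Volume: 125,000 US gal × 3.785 L/gal = 473,125 L.
Mass of solution: 53.2 L × 1000 mL/L × 1.16 g/mL = 61,710 g.
Available chlorine delivered: 61,710 g × 0.116 = 7159 g as Cl₂.
Concentration rise: 7159 g / 473,125 L = 15.13 mg/L = 15.13 ppm.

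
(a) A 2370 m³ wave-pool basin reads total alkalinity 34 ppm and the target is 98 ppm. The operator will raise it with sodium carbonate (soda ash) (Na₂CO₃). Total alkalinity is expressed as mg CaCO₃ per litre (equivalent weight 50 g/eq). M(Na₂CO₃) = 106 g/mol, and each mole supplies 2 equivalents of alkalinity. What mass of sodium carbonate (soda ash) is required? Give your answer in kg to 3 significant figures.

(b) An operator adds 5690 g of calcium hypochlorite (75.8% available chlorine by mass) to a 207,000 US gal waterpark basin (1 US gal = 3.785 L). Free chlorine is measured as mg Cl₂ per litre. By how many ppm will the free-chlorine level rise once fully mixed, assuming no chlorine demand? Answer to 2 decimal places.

(a) 161 kg; (b) 5.50 ppm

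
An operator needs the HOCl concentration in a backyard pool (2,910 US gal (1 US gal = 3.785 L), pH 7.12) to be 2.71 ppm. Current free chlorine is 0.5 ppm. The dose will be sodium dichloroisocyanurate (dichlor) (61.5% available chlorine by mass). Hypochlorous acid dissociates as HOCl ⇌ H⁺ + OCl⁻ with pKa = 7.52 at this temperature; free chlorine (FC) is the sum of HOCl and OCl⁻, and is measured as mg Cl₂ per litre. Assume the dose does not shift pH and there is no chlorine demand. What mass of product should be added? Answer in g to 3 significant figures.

58.9 g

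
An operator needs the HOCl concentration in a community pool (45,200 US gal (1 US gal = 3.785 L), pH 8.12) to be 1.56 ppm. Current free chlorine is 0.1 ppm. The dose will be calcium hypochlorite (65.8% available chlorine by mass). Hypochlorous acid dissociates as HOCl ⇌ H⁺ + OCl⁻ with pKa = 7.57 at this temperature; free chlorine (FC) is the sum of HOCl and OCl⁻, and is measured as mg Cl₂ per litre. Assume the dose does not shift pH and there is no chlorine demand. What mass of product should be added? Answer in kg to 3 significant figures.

Volume: 45,200 US gal × 3.785 L/gal = 171,082 L.
[OCl⁻]/[HOCl] = 10^(pH − pKa) = 10^(8.12 − 7.57) = 3.548; fraction as HOCl = 1/(1 + 3.548) = 0.2199.
Free chlorine required for 1.56 ppm HOCl: 1.56 / 0.2199 = 7.095 ppm.
FC to add: 7.095 − 0.1 = 6.995 mg/L as Cl₂.
Cl₂ equivalent: 6.995 mg/L × 171,082 L = 1197 g.
Product at 65.8% available Cl: 1197 / 0.658 = 1819 g.

1.82 kg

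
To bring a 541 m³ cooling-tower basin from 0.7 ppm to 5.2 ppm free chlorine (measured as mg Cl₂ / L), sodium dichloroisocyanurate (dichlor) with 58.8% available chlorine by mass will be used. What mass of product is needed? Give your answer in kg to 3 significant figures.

4.14 kg

Volume: 541 m³ = 541,000 L.
Chlorine deficit: 5.2 − 0.7 = 4.5 ppm = 4.5 mg/L as Cl₂.
Cl₂ equivalent needed: 4.5 mg/L × 541,000 L = 2,434,000 mg = 2434 g.
Product at 58.8% available chlorine: 2434 / 0.588 = 4140 g.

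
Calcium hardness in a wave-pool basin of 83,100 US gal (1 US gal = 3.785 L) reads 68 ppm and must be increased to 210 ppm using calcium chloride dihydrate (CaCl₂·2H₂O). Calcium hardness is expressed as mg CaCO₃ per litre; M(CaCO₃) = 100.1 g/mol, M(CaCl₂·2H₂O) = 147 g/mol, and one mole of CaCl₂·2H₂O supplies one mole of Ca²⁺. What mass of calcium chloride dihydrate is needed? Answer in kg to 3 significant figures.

Volume: 83,100 US gal × 3.785 L/gal = 314,534 L.
Hardness to add: (210 − 68) = 142 mg/L as CaCO₃ × 314,534 L = 44,660 g as CaCO₃.
Moles of Ca²⁺ (1 mol Ca²⁺ ≡ 1 mol CaCO₃): 44,660 / 100.1 g/mol = 446.2 mol.
Mass of CaCl₂·2H₂O: 446.2 × 147 = 65,590 g.

65.6 kg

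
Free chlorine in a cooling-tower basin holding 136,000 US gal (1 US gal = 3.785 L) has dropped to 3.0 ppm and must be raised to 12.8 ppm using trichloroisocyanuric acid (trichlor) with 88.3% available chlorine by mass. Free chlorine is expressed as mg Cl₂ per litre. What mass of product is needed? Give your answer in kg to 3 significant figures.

Volume: 136,000 US gal × 3.785 L/gal = 514,760 L.
Chlorine deficit: 12.8 − 3.0 = 9.8 ppm = 9.8 mg/L as Cl₂.
Cl₂ equivalent needed: 9.8 mg/L × 514,760 L = 5,045,000 mg = 5045 g.
Product at 88.3% available chlorine: 5045 / 0.883 = 5713 g.

5.71 kg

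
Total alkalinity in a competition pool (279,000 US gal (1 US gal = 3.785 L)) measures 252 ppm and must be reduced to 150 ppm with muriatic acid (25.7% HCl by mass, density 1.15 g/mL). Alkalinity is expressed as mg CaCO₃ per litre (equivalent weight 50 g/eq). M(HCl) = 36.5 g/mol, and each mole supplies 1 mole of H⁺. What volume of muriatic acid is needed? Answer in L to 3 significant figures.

266 L

Volume: 279,000 US gal × 3.785 L/gal = 1,056,015 L.
Alkalinity to neutralize: (252 − 150) = 102 mg/L as CaCO₃ × 1,056,015 L = 107,700 g as CaCO₃.
Equivalents of H⁺ required: 107,700 ÷ 50 g/eq = 2154 eq = 2154 mol HCl.
Mass of HCl: 2154 × 36.5 = 78,630 g.
Mass of 25.7% solution: 78,630 / 0.257 = 306,000 g.
Volume: 306,000 g ÷ 1.15 g/mL = 266,000 mL.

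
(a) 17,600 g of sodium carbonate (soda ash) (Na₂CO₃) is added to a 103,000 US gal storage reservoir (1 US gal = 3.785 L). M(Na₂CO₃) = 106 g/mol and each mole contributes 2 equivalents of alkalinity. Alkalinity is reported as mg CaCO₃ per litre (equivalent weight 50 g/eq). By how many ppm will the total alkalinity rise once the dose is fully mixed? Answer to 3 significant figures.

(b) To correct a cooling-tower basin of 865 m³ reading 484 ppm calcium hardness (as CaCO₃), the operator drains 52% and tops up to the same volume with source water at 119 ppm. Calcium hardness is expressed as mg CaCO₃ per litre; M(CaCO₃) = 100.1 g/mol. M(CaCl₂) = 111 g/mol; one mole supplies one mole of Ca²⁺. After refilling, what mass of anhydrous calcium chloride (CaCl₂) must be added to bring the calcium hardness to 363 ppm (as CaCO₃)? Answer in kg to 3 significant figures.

(a) 42.6 ppm; (b) 66.0 kg

(a) Volume: 103,000 US gal × 3.785 L/gal = 389,855 L.
(a) Moles of Na₂CO₃: 17,600 g ÷ 106 g/mol = 166 mol → 332.1 eq of alkalinity.
(a) As CaCO₃: 332.1 eq × 50 g/eq = 16,600 g.
(a) Rise: 16,600 g / 389,855 L × 1000 = 42.59 mg/L.

(b) Volume: 865 m³ = 865,000 L.
(b) After draining 52% and refilling: 484 × 0.48 + 119 × 0.52 = 294.2 ppm.
(b) Deficit to target: 363 − 294.2 = 68.8 mg/L.
(b) As CaCO₃: 68.8 mg/L × 865,000 L = 59,510 g; ÷ 100.1 = 594.5 mol Ca²⁺.
(b) Mass: 594.5 × 111 = 65,990 g.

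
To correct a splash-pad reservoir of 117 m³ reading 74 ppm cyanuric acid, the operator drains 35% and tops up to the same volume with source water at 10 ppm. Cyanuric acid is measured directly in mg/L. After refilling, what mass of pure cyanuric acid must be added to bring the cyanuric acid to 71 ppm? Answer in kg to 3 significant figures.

2.27 kg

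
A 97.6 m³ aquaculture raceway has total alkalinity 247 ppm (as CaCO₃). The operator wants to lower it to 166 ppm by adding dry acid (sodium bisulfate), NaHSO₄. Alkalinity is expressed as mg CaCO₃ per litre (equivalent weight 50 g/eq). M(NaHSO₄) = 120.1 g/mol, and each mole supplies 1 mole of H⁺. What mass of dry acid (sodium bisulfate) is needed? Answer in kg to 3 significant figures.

19.0 kg

Volume: 97.6 m³ = 97,600 L.
Alkalinity to neutralize: (247 − 166) = 81 mg/L as CaCO₃ × 97,600 L = 7906 g as CaCO₃.
Equivalents of H⁺ required: 7906 ÷ 50 g/eq = 158.1 eq = 158.1 mol NaHSO₄.
Mass of NaHSO₄: 158.1 × 120.1 = 18,990 g.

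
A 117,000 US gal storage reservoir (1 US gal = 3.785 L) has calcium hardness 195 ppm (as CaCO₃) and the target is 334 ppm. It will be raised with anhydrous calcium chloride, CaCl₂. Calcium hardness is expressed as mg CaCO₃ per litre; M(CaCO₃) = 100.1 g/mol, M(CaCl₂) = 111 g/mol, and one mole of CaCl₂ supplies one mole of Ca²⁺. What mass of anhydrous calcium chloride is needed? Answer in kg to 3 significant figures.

68.3 kg

Volume: 117,000 US gal × 3.785 L/gal = 442,845 L.
Hardness to add: (334 − 195) = 139 mg/L as CaCO₃ × 442,845 L = 61,560 g as CaCO₃.
Moles of Ca²⁺ (1 mol Ca²⁺ ≡ 1 mol CaCO₃): 61,560 / 100.1 g/mol = 614.9 mol.
Mass of CaCl₂: 614.9 × 111 = 68,260 g.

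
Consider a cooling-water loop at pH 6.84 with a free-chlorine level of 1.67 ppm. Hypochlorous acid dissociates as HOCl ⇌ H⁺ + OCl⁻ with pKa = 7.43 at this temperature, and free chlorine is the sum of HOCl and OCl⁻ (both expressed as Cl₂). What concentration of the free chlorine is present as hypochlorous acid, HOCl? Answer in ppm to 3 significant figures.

1.33 ppm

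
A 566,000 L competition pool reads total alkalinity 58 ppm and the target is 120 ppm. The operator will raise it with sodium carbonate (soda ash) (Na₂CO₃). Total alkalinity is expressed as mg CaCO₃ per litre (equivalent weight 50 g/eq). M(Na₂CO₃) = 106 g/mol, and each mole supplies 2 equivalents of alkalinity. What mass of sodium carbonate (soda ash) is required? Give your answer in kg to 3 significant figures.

37.2 kg

Alkalinity to add: (120 − 58) = 62 mg/L as CaCO₃ × 566,000 L = 35,090 g as CaCO₃.
Equivalents: 35,090 g ÷ 50 g/eq = 701.8 eq.
Each mole of Na₂CO₃ supplies 2 eq, so 701.8 / 2 = 350.9 mol.
Mass: 350.9 mol × 106 g/mol = 37,200 g.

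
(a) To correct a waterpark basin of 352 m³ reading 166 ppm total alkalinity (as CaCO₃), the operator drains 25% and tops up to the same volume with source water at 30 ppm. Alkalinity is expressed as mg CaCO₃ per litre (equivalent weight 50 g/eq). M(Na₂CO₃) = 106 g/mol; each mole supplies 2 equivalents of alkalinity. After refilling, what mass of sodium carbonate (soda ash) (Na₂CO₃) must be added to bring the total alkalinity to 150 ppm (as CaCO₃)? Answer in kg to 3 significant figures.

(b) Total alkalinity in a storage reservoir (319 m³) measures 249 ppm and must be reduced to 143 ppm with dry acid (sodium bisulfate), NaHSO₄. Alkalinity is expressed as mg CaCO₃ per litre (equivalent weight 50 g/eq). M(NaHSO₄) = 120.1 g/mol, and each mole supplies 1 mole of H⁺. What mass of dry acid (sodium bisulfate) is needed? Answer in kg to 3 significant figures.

(a) Volume: 352 m³ = 352,000 L.
(a) After draining 25% and refilling: 166 × 0.75 + 30 × 0.25 = 132 ppm.
(a) Deficit to target: 150 − 132 = 18 mg/L.
(a) As CaCO₃: 18 mg/L × 352,000 L = 6336 g; ÷ 50 g/eq ÷ 2 = 63.36 mol Na₂CO₃.
(a) Mass: 63.36 × 106 = 6716 g.

(b) Volume: 319 m³ = 319,000 L.
(b) Alkalinity to neutralize: (249 − 143) = 106 mg/L as CaCO₃ × 319,000 L = 33,810 g as CaCO₃.
(b) Equivalents of H⁺ required: 33,810 ÷ 50 g/eq = 676.3 eq = 676.3 mol NaHSO₄.
(b) Mass of NaHSO₄: 676.3 × 120.1 = 81,220 g.

(a) 6.72 kg; (b) 81.2 kg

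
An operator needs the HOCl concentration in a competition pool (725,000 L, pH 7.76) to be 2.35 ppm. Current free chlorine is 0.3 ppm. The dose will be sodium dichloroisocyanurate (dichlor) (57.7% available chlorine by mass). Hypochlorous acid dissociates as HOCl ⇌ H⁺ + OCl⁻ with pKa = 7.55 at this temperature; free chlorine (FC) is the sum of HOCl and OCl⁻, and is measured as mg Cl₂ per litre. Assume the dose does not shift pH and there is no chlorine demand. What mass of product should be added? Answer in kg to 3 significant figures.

[OCl⁻]/[HOCl] = 10^(pH − pKa) = 10^(7.76 − 7.55) = 1.622; fraction as HOCl = 1/(1 + 1.622) = 0.3814.
Free chlorine required for 2.35 ppm HOCl: 2.35 / 0.3814 = 6.161 ppm.
FC to add: 6.161 − 0.3 = 5.861 mg/L as Cl₂.
Cl₂ equivalent: 5.861 mg/L × 725,000 L = 4249 g.
Product at 57.7% available Cl: 4249 / 0.577 = 7365 g.

7.36 kg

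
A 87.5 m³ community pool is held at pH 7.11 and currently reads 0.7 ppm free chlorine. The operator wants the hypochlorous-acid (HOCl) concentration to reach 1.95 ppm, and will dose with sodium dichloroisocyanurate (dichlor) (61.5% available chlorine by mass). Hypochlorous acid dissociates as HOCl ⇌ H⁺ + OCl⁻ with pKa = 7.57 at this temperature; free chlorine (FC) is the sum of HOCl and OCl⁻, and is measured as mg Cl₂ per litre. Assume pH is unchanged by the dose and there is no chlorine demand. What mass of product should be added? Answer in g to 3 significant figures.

274 g

Volume: 87.5 m³ = 87,500 L.
[OCl⁻]/[HOCl] = 10^(pH − pKa) = 10^(7.11 − 7.57) = 0.3467; fraction as HOCl = 1/(1 + 0.3467) = 0.7425.
Free chlorine required for 1.95 ppm HOCl: 1.95 / 0.7425 = 2.626 ppm.
FC to add: 2.626 − 0.7 = 1.926 mg/L as Cl₂.
Cl₂ equivalent: 1.926 mg/L × 87,500 L = 168.5 g.
Product at 61.5% available Cl: 168.5 / 0.615 = 274 g.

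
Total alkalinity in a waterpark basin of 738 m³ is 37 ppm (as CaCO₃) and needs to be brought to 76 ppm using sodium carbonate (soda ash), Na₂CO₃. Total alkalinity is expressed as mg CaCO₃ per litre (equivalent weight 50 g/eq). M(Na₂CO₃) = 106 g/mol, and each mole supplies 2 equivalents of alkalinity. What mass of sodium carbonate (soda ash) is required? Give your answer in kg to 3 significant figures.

Volume: 738 m³ = 738,000 L.
Alkalinity to add: (76 − 37) = 39 mg/L as CaCO₃ × 738,000 L = 28,780 g as CaCO₃.
Equivalents: 28,780 g ÷ 50 g/eq = 575.6 eq.
Each mole of Na₂CO₃ supplies 2 eq, so 575.6 / 2 = 287.8 mol.
Mass: 287.8 mol × 106 g/mol = 30,510 g.

30.5 kg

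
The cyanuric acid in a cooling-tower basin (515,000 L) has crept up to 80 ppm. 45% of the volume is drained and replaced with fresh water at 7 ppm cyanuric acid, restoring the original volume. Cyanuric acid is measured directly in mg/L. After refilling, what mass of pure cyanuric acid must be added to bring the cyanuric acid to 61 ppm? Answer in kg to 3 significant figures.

7.13 kg

After draining 45% and refilling: 80 × 0.55 + 7 × 0.45 = 47.15 ppm.
Deficit to target: 61 − 47.15 = 13.85 mg/L.
Mass: 13.85 mg/L × 515,000 L = 7133 g cyanuric acid.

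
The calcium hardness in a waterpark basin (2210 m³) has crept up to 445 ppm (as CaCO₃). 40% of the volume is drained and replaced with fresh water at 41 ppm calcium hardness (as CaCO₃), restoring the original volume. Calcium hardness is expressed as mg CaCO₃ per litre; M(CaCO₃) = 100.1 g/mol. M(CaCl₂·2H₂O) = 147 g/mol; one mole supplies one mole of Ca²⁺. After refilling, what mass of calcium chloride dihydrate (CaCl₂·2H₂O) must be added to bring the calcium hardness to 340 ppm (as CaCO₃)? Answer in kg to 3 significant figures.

184 kg

Volume: 2210 m³ = 2,210,000 L.
After draining 40% and refilling: 445 × 0.60 + 41 × 0.40 = 283.4 ppm.
Deficit to target: 340 − 283.4 = 56.6 mg/L.
As CaCO₃: 56.6 mg/L × 2,210,000 L = 125,100 g; ÷ 100.1 = 1250 mol Ca²⁺.
Mass: 1250 × 147 = 183,700 g.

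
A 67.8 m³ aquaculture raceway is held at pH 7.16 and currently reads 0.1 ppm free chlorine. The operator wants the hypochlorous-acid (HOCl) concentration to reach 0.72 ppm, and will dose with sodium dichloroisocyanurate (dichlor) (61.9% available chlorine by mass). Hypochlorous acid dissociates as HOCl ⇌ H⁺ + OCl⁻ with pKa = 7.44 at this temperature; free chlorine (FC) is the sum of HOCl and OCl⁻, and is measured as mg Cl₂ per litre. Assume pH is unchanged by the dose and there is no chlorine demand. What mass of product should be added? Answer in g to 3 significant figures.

Volume: 67.8 m³ = 67,800 L.
[OCl⁻]/[HOCl] = 10^(pH − pKa) = 10^(7.16 − 7.44) = 0.5248; fraction as HOCl = 1/(1 + 0.5248) = 0.6558.
Free chlorine required for 0.72 ppm HOCl: 0.72 / 0.6558 = 1.098 ppm.
FC to add: 1.098 − 0.1 = 0.9979 mg/L as Cl₂.
Cl₂ equivalent: 0.9979 mg/L × 67,800 L = 67.66 g.
Product at 61.9% available Cl: 67.66 / 0.619 = 109.3 g.

109 g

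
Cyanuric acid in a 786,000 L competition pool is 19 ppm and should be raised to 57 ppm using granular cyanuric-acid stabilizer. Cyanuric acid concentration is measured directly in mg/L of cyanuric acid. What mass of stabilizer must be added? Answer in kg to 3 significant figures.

29.9 kg

CYA to add: (57 − 19) = 38 mg/L × 786,000 L = 29,870 g cyanuric acid.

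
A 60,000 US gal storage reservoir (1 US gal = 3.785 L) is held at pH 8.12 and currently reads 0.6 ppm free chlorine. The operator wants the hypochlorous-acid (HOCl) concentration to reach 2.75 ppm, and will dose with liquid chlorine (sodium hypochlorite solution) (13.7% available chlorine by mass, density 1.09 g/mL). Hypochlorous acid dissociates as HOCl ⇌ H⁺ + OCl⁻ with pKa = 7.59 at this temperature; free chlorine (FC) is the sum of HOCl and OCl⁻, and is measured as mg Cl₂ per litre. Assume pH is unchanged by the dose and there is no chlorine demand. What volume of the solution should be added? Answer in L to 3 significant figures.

17.4 L

Volume: 60,000 US gal × 3.785 L/gal = 227,100 L.
[OCl⁻]/[HOCl] = 10^(pH − pKa) = 10^(8.12 − 7.59) = 3.388; fraction as HOCl = 1/(1 + 3.388) = 0.2279.
Free chlorine required for 2.75 ppm HOCl: 2.75 / 0.2279 = 12.07 ppm.
FC to add: 12.07 − 0.6 = 11.47 mg/L as Cl₂.
Cl₂ equivalent: 11.47 mg/L × 227,100 L = 2604 g.
Product at 13.7% available Cl: 2604 / 0.137 = 19,010 g.
Volume: 19,010 g ÷ 1.09 g/mL = 17,440 mL.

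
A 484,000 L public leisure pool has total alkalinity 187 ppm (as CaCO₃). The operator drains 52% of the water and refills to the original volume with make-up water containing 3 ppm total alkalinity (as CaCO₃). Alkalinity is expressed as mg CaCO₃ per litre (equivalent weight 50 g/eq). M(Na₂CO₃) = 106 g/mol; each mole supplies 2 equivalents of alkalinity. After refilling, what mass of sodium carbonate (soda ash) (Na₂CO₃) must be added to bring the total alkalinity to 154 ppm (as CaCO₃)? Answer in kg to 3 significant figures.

32.2 kg

After draining 52% and refilling: 187 × 0.48 + 3 × 0.52 = 91.32 ppm.
Deficit to target: 154 − 91.32 = 62.68 mg/L.
As CaCO₃: 62.68 mg/L × 484,000 L = 30,340 g; ÷ 50 g/eq ÷ 2 = 303.4 mol Na₂CO₃.
Mass: 303.4 × 106 = 32,160 g.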